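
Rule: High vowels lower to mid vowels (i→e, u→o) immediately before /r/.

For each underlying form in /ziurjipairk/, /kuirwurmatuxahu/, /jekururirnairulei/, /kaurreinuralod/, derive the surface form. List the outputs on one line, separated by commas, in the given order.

/ziurjipairk/: /u/ is a high vowel immediately before /r/, so it lowers to [o]. /i/ is a high vowel immediately before /r/, so it lowers to [e]. → [ziorjipaerk].
/kuirwurmatuxahu/: /i/ is a high vowel immediately before /r/, so it lowers to [e]. /u/ is a high vowel immediately before /r/, so it lowers to [o]. → [kuerwormatuxahu].
/jekururirnairulei/: /u/ is a high vowel immediately before /r/, so it lowers to [o]. /u/ is a high vowel immediately before /r/, so it lowers to [o]. /i/ is a high vowel immediately before /r/, so it lowers to [e]. /i/ is a high vowel immediately before /r/, so it lowers to [e]. → [jekororernaerulei].
/kaurreinuralod/: /u/ is a high vowel immediately before /r/, so it lowers to [o]. /u/ is a high vowel immediately before /r/, so it lowers to [o]. → [kaorreinoralod].

ziorjipaerk, kuerwormatuxahu, jekororernaerulei, kaorreinoralod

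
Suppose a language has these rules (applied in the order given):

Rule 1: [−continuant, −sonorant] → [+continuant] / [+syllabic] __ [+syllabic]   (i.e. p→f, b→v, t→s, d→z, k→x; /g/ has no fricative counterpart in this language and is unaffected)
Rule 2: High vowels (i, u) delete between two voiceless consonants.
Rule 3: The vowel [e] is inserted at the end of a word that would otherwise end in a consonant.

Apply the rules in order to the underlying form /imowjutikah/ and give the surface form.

Rule 1 (intervocalic spirantization): /t/ is a stop between vowels /u/ and /i/, so it spirantizes to the fricative [s]. /k/ is a stop between vowels /i/ and /a/, so it spirantizes to the fricative [x]. /imowjutikah/ → imowjusixah.
Rule 2 (high vowel syncope): /i/ is a high vowel flanked by voiceless consonants /s/ and /x/, so it deletes. /imowjusixah/ → imowjusxah.
Rule 3 (final e-epenthesis): the form ends in the consonant /h/, so [e] is inserted word-finally. /imowjusxah/ → imowjusxahe.

imowjusxahe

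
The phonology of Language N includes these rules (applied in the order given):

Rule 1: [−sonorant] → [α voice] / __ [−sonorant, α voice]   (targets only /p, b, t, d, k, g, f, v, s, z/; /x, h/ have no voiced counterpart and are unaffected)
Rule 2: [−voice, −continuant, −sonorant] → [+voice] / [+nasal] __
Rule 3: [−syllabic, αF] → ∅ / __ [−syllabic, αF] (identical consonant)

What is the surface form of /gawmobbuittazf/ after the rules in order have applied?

gawmobuitasf

Rule 1 (regressive voicing assimilation): /z/ precedes the voiceless obstruent /f/, so it devoices to [s] by assimilation. /gawmobbuittazf/ → gawmobbuittasf.
Rule 2 (post-nasal voicing): no segment meets the environment; /gawmobbuittasf/ is unchanged.
Rule 3 (degemination): /bb/ is a geminate; the first /b/ deletes. /tt/ is a geminate; the first /t/ deletes. /gawmobbuittasf/ → gawmobuitasf.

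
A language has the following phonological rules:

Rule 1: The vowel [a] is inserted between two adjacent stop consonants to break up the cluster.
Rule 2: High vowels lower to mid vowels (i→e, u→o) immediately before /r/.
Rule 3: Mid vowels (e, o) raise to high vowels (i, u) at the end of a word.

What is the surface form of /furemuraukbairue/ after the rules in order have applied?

foremoraukabaerui

Rule 1 (stop-cluster a-epenthesis): /k/ and /b/ form a stop–stop cluster, so [a] is inserted between them. /furemuraukbairue/ → furemuraukabairue.
Rule 2 (pre-rhotic lowering): /u/ is a high vowel immediately before /r/, so it lowers to [o]. /u/ is a high vowel immediately before /r/, so it lowers to [o]. /i/ is a high vowel immediately before /r/, so it lowers to [e]. /furemuraukabairue/ → foremoraukabaerue.
Rule 3 (final vowel raising): /e/ is a mid vowel in word-final position, so it raises to [i]. /foremoraukabaerue/ → foremoraukabaerui.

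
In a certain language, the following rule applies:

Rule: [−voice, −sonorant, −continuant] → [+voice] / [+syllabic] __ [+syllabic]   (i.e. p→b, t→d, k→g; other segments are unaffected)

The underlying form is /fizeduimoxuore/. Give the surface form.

No segment of /fizeduimoxuore/ meets the structural description of the rule, so the form surfaces unchanged.

fizeduimoxuore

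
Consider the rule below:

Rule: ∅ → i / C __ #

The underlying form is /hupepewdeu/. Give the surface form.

hupepewdeu

No segment of /hupepewdeu/ meets the structural description of the rule, so the form surfaces unchanged.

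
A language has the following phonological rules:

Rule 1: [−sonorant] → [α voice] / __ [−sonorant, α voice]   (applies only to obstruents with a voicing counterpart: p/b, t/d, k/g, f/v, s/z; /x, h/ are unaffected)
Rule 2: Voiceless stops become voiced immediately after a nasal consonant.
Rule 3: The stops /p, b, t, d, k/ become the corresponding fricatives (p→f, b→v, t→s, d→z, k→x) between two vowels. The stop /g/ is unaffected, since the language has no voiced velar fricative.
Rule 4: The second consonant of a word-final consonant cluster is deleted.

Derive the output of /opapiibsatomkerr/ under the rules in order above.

Rule 1 (regressive voicing assimilation): /b/ precedes the voiceless obstruent /s/, so it devoices to [p] by assimilation. /opapiibsatomkerr/ → opapiipsatomkerr.
Rule 2 (post-nasal voicing): /k/ is a voiceless stop immediately after the nasal /m/, so it voices to [g]. /opapiipsatomkerr/ → opapiipsatomgerr.
Rule 3 (intervocalic spirantization): /p/ is a stop between vowels /o/ and /a/, so it spirantizes to the fricative [f]. /p/ is a stop between vowels /a/ and /i/, so it spirantizes to the fricative [f]. /t/ is a stop between vowels /a/ and /o/, so it spirantizes to the fricative [s]. /opapiipsatomgerr/ → ofafiipsasomgerr.
Rule 4 (final cluster simplification): /r/ is the second consonant of a word-final cluster /rr/, so it deletes. /ofafiipsasomgerr/ → ofafiipsasomger.

ofafiipsasomger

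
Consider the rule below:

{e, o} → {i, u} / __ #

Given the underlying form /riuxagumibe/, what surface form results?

/e/ is a mid vowel in word-final position, so it raises to [i].
Surface form: [riuxagumibi].

riuxagumibi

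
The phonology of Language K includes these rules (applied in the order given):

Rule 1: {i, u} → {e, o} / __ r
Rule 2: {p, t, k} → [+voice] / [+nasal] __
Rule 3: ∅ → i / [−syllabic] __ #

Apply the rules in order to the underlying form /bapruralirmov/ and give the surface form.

baproralermovi

Rule 1 (pre-rhotic lowering): /u/ is a high vowel immediately before /r/, so it lowers to [o]. /i/ is a high vowel immediately before /r/, so it lowers to [e]. /bapruralirmov/ → baproralermov.
Rule 2 (post-nasal voicing): no segment meets the environment; /baproralermov/ is unchanged.
Rule 3 (final i-epenthesis): the form ends in the consonant /v/, so [i] is inserted word-finally. /baproralermov/ → baproralermovi.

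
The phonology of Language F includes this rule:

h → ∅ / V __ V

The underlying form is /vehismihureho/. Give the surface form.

veismiureo

/h/ occurs between vowels /e/ and /i/, so it deletes.
/h/ occurs between vowels /i/ and /u/, so it deletes.
/h/ occurs between vowels /e/ and /o/, so it deletes.
Surface form: [veismiureo].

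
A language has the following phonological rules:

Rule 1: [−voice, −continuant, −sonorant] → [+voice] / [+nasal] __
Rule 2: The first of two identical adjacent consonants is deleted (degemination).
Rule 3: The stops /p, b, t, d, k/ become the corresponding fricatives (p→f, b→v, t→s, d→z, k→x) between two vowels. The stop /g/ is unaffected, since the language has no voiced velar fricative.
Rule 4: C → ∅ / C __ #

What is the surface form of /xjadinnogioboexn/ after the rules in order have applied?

xjazinogiovoex

Rule 1 (post-nasal voicing): no segment meets the environment; /xjadinnogioboexn/ is unchanged.
Rule 2 (degemination): /nn/ is a geminate; the first /n/ deletes. /xjadinnogioboexn/ → xjadinogioboexn.
Rule 3 (intervocalic spirantization): /d/ is a stop between vowels /a/ and /i/, so it spirantizes to the fricative [z]. /b/ is a stop between vowels /o/ and /o/, so it spirantizes to the fricative [v]. /xjadinogioboexn/ → xjazinogiovoexn.
Rule 4 (final cluster simplification): /n/ is the second consonant of a word-final cluster /xn/, so it deletes. /xjazinogiovoexn/ → xjazinogiovoex.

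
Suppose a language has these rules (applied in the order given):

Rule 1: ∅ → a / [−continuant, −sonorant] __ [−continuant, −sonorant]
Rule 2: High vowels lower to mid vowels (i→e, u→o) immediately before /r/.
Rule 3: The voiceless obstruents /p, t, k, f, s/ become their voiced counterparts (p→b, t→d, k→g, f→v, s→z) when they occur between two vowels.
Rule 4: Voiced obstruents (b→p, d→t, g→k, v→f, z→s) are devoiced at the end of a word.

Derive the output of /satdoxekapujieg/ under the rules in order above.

sadadoxegabujiek

Rule 1 (stop-cluster a-epenthesis): /t/ and /d/ form a stop–stop cluster, so [a] is inserted between them. /satdoxekapujieg/ → satadoxekapujieg.
Rule 2 (pre-rhotic lowering): no segment meets the environment; /satadoxekapujieg/ is unchanged.
Rule 3 (intervocalic voicing): /t/ is a voiceless obstruent between vowels /a/ and /a/, so it voices to [d]. /k/ is a voiceless obstruent between vowels /e/ and /a/, so it voices to [g]. /p/ is a voiceless obstruent between vowels /a/ and /u/, so it voices to [b]. /satadoxekapujieg/ → sadadoxegabujieg.
Rule 4 (final devoicing): /g/ is a voiced obstruent in word-final position, so it devoices to [k]. /sadadoxegabujieg/ → sadadoxegabujiek.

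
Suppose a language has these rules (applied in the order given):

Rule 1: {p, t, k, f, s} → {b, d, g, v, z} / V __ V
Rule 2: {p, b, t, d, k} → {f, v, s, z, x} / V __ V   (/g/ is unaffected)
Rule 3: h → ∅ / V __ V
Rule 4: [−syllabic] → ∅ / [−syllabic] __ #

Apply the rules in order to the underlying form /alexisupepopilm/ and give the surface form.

alexizuvevovil

Rule 1 (intervocalic voicing): /s/ is a voiceless obstruent between vowels /i/ and /u/, so it voices to [z]. /p/ is a voiceless obstruent between vowels /u/ and /e/, so it voices to [b]. /p/ is a voiceless obstruent between vowels /e/ and /o/, so it voices to [b]. /p/ is a voiceless obstruent between vowels /o/ and /i/, so it voices to [b]. /alexisupepopilm/ → alexizubebobilm.
Rule 2 (intervocalic spirantization): /b/ is a stop between vowels /u/ and /e/, so it spirantizes to the fricative [v]. /b/ is a stop between vowels /e/ and /o/, so it spirantizes to the fricative [v]. /b/ is a stop between vowels /o/ and /i/, so it spirantizes to the fricative [v]. /alexizubebobilm/ → alexizuvevovilm.
Rule 3 (intervocalic h-deletion): no segment meets the environment; /alexizuvevovilm/ is unchanged.
Rule 4 (final cluster simplification): /m/ is the second consonant of a word-final cluster /lm/, so it deletes. /alexizuvevovilm/ → alexizuvevovil.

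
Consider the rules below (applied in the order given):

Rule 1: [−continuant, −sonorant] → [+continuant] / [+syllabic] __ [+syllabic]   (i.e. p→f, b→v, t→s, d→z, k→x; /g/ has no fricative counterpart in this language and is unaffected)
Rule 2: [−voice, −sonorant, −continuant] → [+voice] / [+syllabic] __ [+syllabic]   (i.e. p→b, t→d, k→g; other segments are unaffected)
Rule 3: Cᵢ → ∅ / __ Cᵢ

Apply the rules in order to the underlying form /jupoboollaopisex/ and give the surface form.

jufovoolaofisex

Rule 1 (intervocalic spirantization): /p/ is a stop between vowels /u/ and /o/, so it spirantizes to the fricative [f]. /b/ is a stop between vowels /o/ and /o/, so it spirantizes to the fricative [v]. /p/ is a stop between vowels /o/ and /i/, so it spirantizes to the fricative [f]. /jupoboollaopisex/ → jufovoollaofisex.
Rule 2 (intervocalic voicing): no segment meets the environment; /jufovoollaofisex/ is unchanged.
Rule 3 (degemination): /ll/ is a geminate; the first /l/ deletes. /jufovoollaofisex/ → jufovoolaofisex.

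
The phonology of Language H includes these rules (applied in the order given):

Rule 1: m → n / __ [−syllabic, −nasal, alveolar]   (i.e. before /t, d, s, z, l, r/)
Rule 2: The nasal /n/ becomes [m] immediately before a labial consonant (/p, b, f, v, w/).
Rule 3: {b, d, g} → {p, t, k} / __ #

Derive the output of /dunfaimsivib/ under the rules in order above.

dumfainsivip

Rule 1 (nasal place assimilation): /m/ precedes the alveolar consonant /s/, so it assimilates in place to [n]. /dunfaimsivib/ → dunfainsivib.
Rule 2 (nasal place assimilation): /n/ precedes the labial consonant /f/, so it assimilates in place to [m]. /dunfainsivib/ → dumfainsivib.
Rule 3 (final devoicing): /b/ is a voiced stop in word-final position, so it devoices to [p]. /dumfainsivib/ → dumfainsivip.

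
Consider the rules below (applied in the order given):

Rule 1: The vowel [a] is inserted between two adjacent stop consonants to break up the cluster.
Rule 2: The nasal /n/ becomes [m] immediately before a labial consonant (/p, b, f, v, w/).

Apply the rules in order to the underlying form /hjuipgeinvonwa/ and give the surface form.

Rule 1 (stop-cluster a-epenthesis): /p/ and /g/ form a stop–stop cluster, so [a] is inserted between them. /hjuipgeinvonwa/ → hjuipageinvonwa.
Rule 2 (nasal place assimilation): /n/ precedes the labial consonant /v/, so it assimilates in place to [m]. /n/ precedes the labial consonant /w/, so it assimilates in place to [m]. /hjuipageinvonwa/ → hjuipageimvomwa.

hjuipageimvomwa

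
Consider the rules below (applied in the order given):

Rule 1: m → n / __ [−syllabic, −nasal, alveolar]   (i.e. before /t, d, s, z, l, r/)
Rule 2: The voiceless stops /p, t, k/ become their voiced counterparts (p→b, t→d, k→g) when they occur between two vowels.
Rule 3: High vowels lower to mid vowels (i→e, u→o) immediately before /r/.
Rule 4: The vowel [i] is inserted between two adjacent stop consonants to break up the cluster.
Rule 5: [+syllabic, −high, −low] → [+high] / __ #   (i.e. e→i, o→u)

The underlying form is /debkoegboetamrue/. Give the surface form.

Rule 1 (nasal place assimilation): /m/ precedes the alveolar consonant /r/, so it assimilates in place to [n]. /debkoegboetamrue/ → debkoegboetanrue.
Rule 2 (intervocalic voicing): /t/ is a voiceless stop between vowels /e/ and /a/, so it voices to [d]. /debkoegboetanrue/ → debkoegboedanrue.
Rule 3 (pre-rhotic lowering): no segment meets the environment; /debkoegboedanrue/ is unchanged.
Rule 4 (stop-cluster i-epenthesis): /b/ and /k/ form a stop–stop cluster, so [i] is inserted between them. /g/ and /b/ form a stop–stop cluster, so [i] is inserted between them. /debkoegboedanrue/ → debikoegiboedanrue.
Rule 5 (final vowel raising): /e/ is a mid vowel in word-final position, so it raises to [i]. /debikoegiboedanrue/ → debikoegiboedanrui.

debikoegiboedanrui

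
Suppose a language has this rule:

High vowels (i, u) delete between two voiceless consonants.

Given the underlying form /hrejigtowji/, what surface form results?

hrejigtowji

No segment of /hrejigtowji/ meets the structural description of the rule, so the form surfaces unchanged.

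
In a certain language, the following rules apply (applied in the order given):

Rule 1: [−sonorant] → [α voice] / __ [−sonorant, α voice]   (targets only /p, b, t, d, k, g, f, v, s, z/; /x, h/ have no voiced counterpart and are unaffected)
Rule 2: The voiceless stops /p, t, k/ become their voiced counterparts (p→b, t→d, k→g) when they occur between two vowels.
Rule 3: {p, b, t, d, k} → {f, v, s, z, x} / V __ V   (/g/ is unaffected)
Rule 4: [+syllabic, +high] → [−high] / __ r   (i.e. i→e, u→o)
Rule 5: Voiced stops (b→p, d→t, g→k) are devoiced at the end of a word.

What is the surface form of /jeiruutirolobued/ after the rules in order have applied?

Rule 1 (regressive voicing assimilation): no segment meets the environment; /jeiruutirolobued/ is unchanged.
Rule 2 (intervocalic voicing): /t/ is a voiceless stop between vowels /u/ and /i/, so it voices to [d]. /jeiruutirolobued/ → jeiruudirolobued.
Rule 3 (intervocalic spirantization): /d/ is a stop between vowels /u/ and /i/, so it spirantizes to the fricative [z]. /b/ is a stop between vowels /o/ and /u/, so it spirantizes to the fricative [v]. /jeiruudirolobued/ → jeiruuzirolovued.
Rule 4 (pre-rhotic lowering): /i/ is a high vowel immediately before /r/, so it lowers to [e]. /i/ is a high vowel immediately before /r/, so it lowers to [e]. /jeiruuzirolovued/ → jeeruuzerolovued.
Rule 5 (final devoicing): /d/ is a voiced stop in word-final position, so it devoices to [t]. /jeeruuzerolovued/ → jeeruuzerolovuet.

jeeruuzerolovuet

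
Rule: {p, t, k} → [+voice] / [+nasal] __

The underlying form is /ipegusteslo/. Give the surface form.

ipegusteslo

No segment of /ipegusteslo/ meets the structural description of the rule, so the form surfaces unchanged.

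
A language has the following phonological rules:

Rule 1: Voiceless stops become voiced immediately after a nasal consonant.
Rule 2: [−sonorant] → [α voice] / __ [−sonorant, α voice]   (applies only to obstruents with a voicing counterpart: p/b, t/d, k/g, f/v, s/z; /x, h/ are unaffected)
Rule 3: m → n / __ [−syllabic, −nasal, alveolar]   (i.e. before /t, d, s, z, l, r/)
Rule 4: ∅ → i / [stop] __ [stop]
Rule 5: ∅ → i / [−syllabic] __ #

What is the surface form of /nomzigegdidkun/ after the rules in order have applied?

Rule 1 (post-nasal voicing): no segment meets the environment; /nomzigegdidkun/ is unchanged.
Rule 2 (regressive voicing assimilation): /d/ precedes the voiceless obstruent /k/, so it devoices to [t] by assimilation. /nomzigegdidkun/ → nomzigegditkun.
Rule 3 (nasal place assimilation): /m/ precedes the alveolar consonant /z/, so it assimilates in place to [n]. /nomzigegditkun/ → nonzigegditkun.
Rule 4 (stop-cluster i-epenthesis): /g/ and /d/ form a stop–stop cluster, so [i] is inserted between them. /t/ and /k/ form a stop–stop cluster, so [i] is inserted between them. /nonzigegditkun/ → nonzigegiditikun.
Rule 5 (final i-epenthesis): the form ends in the consonant /n/, so [i] is inserted word-finally. /nonzigegiditikun/ → nonzigegiditikuni.

nonzigegiditikuni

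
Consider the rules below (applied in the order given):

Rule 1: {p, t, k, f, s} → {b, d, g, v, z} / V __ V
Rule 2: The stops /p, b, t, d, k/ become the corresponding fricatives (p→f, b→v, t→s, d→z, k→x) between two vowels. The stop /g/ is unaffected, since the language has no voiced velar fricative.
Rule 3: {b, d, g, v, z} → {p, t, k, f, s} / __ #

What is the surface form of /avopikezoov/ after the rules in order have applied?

Rule 1 (intervocalic voicing): /p/ is a voiceless obstruent between vowels /o/ and /i/, so it voices to [b]. /k/ is a voiceless obstruent between vowels /i/ and /e/, so it voices to [g]. /avopikezoov/ → avobigezoov.
Rule 2 (intervocalic spirantization): /b/ is a stop between vowels /o/ and /i/, so it spirantizes to the fricative [v]. /avobigezoov/ → avovigezoov.
Rule 3 (final devoicing): /v/ is a voiced obstruent in word-final position, so it devoices to [f]. /avovigezoov/ → avovigezoof.

avovigezoof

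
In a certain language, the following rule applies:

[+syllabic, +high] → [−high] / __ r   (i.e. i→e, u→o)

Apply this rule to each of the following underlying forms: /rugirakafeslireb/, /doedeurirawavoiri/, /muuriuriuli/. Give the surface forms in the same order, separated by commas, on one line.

rugerakafeslereb, doedeorerawavoeri, muorioriuli

/rugirakafeslireb/: /i/ is a high vowel immediately before /r/, so it lowers to [e]. /i/ is a high vowel immediately before /r/, so it lowers to [e]. → [rugerakafeslereb].
/doedeurirawavoiri/: /u/ is a high vowel immediately before /r/, so it lowers to [o]. /i/ is a high vowel immediately before /r/, so it lowers to [e]. /i/ is a high vowel immediately before /r/, so it lowers to [e]. → [doedeorerawavoeri].
/muuriuriuli/: /u/ is a high vowel immediately before /r/, so it lowers to [o]. /u/ is a high vowel immediately before /r/, so it lowers to [o]. → [muorioriuli].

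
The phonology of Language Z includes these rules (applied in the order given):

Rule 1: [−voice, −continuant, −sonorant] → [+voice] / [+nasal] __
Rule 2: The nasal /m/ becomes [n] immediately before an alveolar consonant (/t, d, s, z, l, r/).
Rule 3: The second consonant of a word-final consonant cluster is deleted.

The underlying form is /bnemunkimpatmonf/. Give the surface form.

bnemungimbatmon

Rule 1 (post-nasal voicing): /k/ is a voiceless stop immediately after the nasal /n/, so it voices to [g]. /p/ is a voiceless stop immediately after the nasal /m/, so it voices to [b]. /bnemunkimpatmonf/ → bnemungimbatmonf.
Rule 2 (nasal place assimilation): no segment meets the environment; /bnemungimbatmonf/ is unchanged.
Rule 3 (final cluster simplification): /f/ is the second consonant of a word-final cluster /nf/, so it deletes. /bnemungimbatmonf/ → bnemungimbatmon.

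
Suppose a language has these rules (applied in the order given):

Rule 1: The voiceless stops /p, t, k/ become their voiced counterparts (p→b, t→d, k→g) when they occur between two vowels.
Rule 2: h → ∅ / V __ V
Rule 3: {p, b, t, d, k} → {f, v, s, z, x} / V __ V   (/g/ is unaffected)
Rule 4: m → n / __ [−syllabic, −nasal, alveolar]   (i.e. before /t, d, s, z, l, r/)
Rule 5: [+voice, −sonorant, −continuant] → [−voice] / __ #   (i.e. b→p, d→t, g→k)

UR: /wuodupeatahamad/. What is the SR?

Rule 1 (intervocalic voicing): /p/ is a voiceless stop between vowels /u/ and /e/, so it voices to [b]. /t/ is a voiceless stop between vowels /a/ and /a/, so it voices to [d]. /wuodupeatahamad/ → wuodubeadahamad.
Rule 2 (intervocalic h-deletion): /h/ occurs between vowels /a/ and /a/, so it deletes. /wuodubeadahamad/ → wuodubeadaamad.
Rule 3 (intervocalic spirantization): /d/ is a stop between vowels /o/ and /u/, so it spirantizes to the fricative [z]. /b/ is a stop between vowels /u/ and /e/, so it spirantizes to the fricative [v]. /d/ is a stop between vowels /a/ and /a/, so it spirantizes to the fricative [z]. /wuodubeadaamad/ → wuozuveazaamad.
Rule 4 (nasal place assimilation): no segment meets the environment; /wuozuveazaamad/ is unchanged.
Rule 5 (final devoicing): /d/ is a voiced stop in word-final position, so it devoices to [t]. /wuozuveazaamad/ → wuozuveazaamat.

wuozuveazaamat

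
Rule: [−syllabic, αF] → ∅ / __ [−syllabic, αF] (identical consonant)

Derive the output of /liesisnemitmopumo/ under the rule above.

liesisnemitmopumo

No segment of /liesisnemitmopumo/ meets the structural description of the rule, so the form surfaces unchanged.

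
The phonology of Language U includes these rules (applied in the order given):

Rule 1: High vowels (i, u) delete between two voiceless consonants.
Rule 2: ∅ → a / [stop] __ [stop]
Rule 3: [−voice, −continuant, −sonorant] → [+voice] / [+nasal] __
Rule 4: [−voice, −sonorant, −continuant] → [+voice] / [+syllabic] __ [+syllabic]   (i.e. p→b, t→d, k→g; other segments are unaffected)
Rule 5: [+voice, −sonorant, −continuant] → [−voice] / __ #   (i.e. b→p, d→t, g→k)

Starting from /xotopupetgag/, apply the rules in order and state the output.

Rule 1 (high vowel syncope): /u/ is a high vowel flanked by voiceless consonants /p/ and /p/, so it deletes. /xotopupetgag/ → xotoppetgag.
Rule 2 (stop-cluster a-epenthesis): /p/ and /p/ form a stop–stop cluster, so [a] is inserted between them. /t/ and /g/ form a stop–stop cluster, so [a] is inserted between them. /xotoppetgag/ → xotopapetagag.
Rule 3 (post-nasal voicing): no segment meets the environment; /xotopapetagag/ is unchanged.
Rule 4 (intervocalic voicing): /t/ is a voiceless stop between vowels /o/ and /o/, so it voices to [d]. /p/ is a voiceless stop between vowels /o/ and /a/, so it voices to [b]. /p/ is a voiceless stop between vowels /a/ and /e/, so it voices to [b]. /t/ is a voiceless stop between vowels /e/ and /a/, so it voices to [d]. /xotopapetagag/ → xodobabedagag.
Rule 5 (final devoicing): /g/ is a voiced stop in word-final position, so it devoices to [k]. /xodobabedagag/ → xodobabedagak.

xodobabedagak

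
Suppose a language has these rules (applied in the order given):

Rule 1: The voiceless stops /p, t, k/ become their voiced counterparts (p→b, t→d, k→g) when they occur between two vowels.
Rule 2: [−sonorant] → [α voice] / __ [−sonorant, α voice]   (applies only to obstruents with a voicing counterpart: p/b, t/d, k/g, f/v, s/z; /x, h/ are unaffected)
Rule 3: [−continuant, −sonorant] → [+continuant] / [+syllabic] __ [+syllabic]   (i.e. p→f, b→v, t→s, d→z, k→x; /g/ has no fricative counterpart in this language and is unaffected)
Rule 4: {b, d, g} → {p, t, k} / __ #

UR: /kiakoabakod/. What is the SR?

kiagoavagot

Rule 1 (intervocalic voicing): /k/ is a voiceless stop between vowels /a/ and /o/, so it voices to [g]. /k/ is a voiceless stop between vowels /a/ and /o/, so it voices to [g]. /kiakoabakod/ → kiagoabagod.
Rule 2 (regressive voicing assimilation): no segment meets the environment; /kiagoabagod/ is unchanged.
Rule 3 (intervocalic spirantization): /b/ is a stop between vowels /a/ and /a/, so it spirantizes to the fricative [v]. /kiagoabagod/ → kiagoavagod.
Rule 4 (final devoicing): /d/ is a voiced stop in word-final position, so it devoices to [t]. /kiagoavagod/ → kiagoavagot.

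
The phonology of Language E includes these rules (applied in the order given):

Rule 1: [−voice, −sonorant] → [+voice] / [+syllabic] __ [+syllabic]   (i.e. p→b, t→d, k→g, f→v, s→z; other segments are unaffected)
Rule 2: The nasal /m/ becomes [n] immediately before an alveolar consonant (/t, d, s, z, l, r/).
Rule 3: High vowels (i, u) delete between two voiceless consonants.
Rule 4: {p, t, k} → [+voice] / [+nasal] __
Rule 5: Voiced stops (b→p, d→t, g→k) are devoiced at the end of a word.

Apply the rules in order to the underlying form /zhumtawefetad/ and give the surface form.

zhundawevedat

Rule 1 (intervocalic voicing): /f/ is a voiceless obstruent between vowels /e/ and /e/, so it voices to [v]. /t/ is a voiceless obstruent between vowels /e/ and /a/, so it voices to [d]. /zhumtawefetad/ → zhumtawevedad.
Rule 2 (nasal place assimilation): /m/ precedes the alveolar consonant /t/, so it assimilates in place to [n]. /zhumtawevedad/ → zhuntawevedad.
Rule 3 (high vowel syncope): no segment meets the environment; /zhuntawevedad/ is unchanged.
Rule 4 (post-nasal voicing): /t/ is a voiceless stop immediately after the nasal /n/, so it voices to [d]. /zhuntawevedad/ → zhundawevedad.
Rule 5 (final devoicing): /d/ is a voiced stop in word-final position, so it devoices to [t]. /zhundawevedad/ → zhundawevedat.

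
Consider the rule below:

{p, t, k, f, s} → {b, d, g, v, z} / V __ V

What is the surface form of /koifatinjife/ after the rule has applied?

/f/ is a voiceless obstruent between vowels /i/ and /a/, so it voices to [v].
/t/ is a voiceless obstruent between vowels /a/ and /i/, so it voices to [d].
/f/ is a voiceless obstruent between vowels /i/ and /e/, so it voices to [v].
The other instance of /k/ does not occur in the required environment and remains unchanged.
Surface form: [koivadinjive].

koivadinjive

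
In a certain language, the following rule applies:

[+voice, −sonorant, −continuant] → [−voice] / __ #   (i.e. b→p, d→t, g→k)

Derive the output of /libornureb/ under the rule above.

libornurep

Scanning /libornureb/: /b/ at position 3 is not in the conditioning environment; /b/ is a voiced stop in word-final position, so it devoices to [p].
Result: [libornurep].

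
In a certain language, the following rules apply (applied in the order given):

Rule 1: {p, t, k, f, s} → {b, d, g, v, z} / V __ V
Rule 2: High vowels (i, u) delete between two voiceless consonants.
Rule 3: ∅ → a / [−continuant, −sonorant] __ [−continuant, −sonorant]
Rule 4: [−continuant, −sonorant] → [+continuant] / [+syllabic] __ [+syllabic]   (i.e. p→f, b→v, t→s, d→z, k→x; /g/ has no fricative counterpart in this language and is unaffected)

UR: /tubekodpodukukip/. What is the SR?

Rule 1 (intervocalic voicing): /k/ is a voiceless obstruent between vowels /e/ and /o/, so it voices to [g]. /k/ is a voiceless obstruent between vowels /u/ and /u/, so it voices to [g]. /k/ is a voiceless obstruent between vowels /u/ and /i/, so it voices to [g]. /tubekodpodukukip/ → tubegodpodugugip.
Rule 2 (high vowel syncope): no segment meets the environment; /tubegodpodugugip/ is unchanged.
Rule 3 (stop-cluster a-epenthesis): /d/ and /p/ form a stop–stop cluster, so [a] is inserted between them. /tubegodpodugugip/ → tubegodapodugugip.
Rule 4 (intervocalic spirantization): /b/ is a stop between vowels /u/ and /e/, so it spirantizes to the fricative [v]. /d/ is a stop between vowels /o/ and /a/, so it spirantizes to the fricative [z]. /p/ is a stop between vowels /a/ and /o/, so it spirantizes to the fricative [f]. /d/ is a stop between vowels /o/ and /u/, so it spirantizes to the fricative [z]. /tubegodapodugugip/ → tuvegozafozugugip.

tuvegozafozugugip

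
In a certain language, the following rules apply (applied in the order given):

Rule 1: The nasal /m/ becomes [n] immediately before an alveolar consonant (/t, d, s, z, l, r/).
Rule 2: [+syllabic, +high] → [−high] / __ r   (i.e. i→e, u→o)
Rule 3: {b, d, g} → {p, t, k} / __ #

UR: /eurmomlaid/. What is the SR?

Rule 1 (nasal place assimilation): /m/ precedes the alveolar consonant /l/, so it assimilates in place to [n]. /eurmomlaid/ → eurmonlaid.
Rule 2 (pre-rhotic lowering): /u/ is a high vowel immediately before /r/, so it lowers to [o]. /eurmonlaid/ → eormonlaid.
Rule 3 (final devoicing): /d/ is a voiced stop in word-final position, so it devoices to [t]. /eormonlaid/ → eormonlait.

eormonlait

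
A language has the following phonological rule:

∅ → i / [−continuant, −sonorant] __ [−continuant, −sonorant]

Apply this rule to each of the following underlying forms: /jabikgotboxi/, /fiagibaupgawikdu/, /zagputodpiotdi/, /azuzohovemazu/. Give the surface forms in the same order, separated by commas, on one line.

/jabikgotboxi/: /k/ and /g/ form a stop–stop cluster, so [i] is inserted between them. /t/ and /b/ form a stop–stop cluster, so [i] is inserted between them. → [jabikigotiboxi].
/fiagibaupgawikdu/: /p/ and /g/ form a stop–stop cluster, so [i] is inserted between them. /k/ and /d/ form a stop–stop cluster, so [i] is inserted between them. → [fiagibaupigawikidu].
/zagputodpiotdi/: /g/ and /p/ form a stop–stop cluster, so [i] is inserted between them. /d/ and /p/ form a stop–stop cluster, so [i] is inserted between them. /t/ and /d/ form a stop–stop cluster, so [i] is inserted between them. → [zagiputodipiotidi].
/azuzohovemazu/: the rule's environment is not met; surfaces unchanged as [azuzohovemazu].

jabikigotiboxi, fiagibaupigawikidu, zagiputodipiotidi, azuzohovemazu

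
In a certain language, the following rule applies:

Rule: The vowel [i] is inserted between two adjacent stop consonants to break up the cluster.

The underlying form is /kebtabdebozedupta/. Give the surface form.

kebitabidebozedupita

/b/ and /t/ form a stop–stop cluster, so [i] is inserted between them.
/b/ and /d/ form a stop–stop cluster, so [i] is inserted between them.
/p/ and /t/ form a stop–stop cluster, so [i] is inserted between them.
Surface form: [kebitabidebozedupita].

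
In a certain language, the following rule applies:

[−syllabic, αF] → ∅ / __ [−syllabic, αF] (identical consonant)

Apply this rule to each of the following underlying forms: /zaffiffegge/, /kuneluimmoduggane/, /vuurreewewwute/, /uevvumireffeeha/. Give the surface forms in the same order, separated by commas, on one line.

/zaffiffegge/: /ff/ is a geminate; the first /f/ deletes. /ff/ is a geminate; the first /f/ deletes. /gg/ is a geminate; the first /g/ deletes. → [zafifege].
/kuneluimmoduggane/: /mm/ is a geminate; the first /m/ deletes. /gg/ is a geminate; the first /g/ deletes. → [kuneluimodugane].
/vuurreewewwute/: /rr/ is a geminate; the first /r/ deletes. /ww/ is a geminate; the first /w/ deletes. → [vuureewewute].
/uevvumireffeeha/: /vv/ is a geminate; the first /v/ deletes. /ff/ is a geminate; the first /f/ deletes. → [uevumirefeeha].

zafifege, kuneluimodugane, vuureewewute, uevumirefeeha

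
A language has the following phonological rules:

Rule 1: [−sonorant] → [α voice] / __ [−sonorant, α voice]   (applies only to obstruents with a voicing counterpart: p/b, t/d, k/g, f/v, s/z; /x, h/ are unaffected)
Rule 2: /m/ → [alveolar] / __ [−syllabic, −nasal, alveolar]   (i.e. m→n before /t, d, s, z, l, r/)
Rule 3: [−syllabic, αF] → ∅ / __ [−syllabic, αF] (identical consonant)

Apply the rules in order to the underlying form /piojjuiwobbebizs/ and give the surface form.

piojuiwobebis

Rule 1 (regressive voicing assimilation): /z/ precedes the voiceless obstruent /s/, so it devoices to [s] by assimilation. /piojjuiwobbebizs/ → piojjuiwobbebiss.
Rule 2 (nasal place assimilation): no segment meets the environment; /piojjuiwobbebiss/ is unchanged.
Rule 3 (degemination): /jj/ is a geminate; the first /j/ deletes. /bb/ is a geminate; the first /b/ deletes. /ss/ is a geminate; the first /s/ deletes. /piojjuiwobbebiss/ → piojuiwobebis.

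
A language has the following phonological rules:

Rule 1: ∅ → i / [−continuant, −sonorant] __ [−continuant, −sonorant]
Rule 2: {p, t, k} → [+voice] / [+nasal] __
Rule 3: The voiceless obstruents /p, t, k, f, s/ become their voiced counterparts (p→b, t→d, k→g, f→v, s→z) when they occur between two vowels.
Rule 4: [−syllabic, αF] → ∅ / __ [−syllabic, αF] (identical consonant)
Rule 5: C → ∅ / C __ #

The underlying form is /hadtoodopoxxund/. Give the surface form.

hadidoodoboxun

Rule 1 (stop-cluster i-epenthesis): /d/ and /t/ form a stop–stop cluster, so [i] is inserted between them. /hadtoodopoxxund/ → haditoodopoxxund.
Rule 2 (post-nasal voicing): no segment meets the environment; /haditoodopoxxund/ is unchanged.
Rule 3 (intervocalic voicing): /t/ is a voiceless obstruent between vowels /i/ and /o/, so it voices to [d]. /p/ is a voiceless obstruent between vowels /o/ and /o/, so it voices to [b]. /haditoodopoxxund/ → hadidoodoboxxund.
Rule 4 (degemination): /xx/ is a geminate; the first /x/ deletes. /hadidoodoboxxund/ → hadidoodoboxund.
Rule 5 (final cluster simplification): /d/ is the second consonant of a word-final cluster /nd/, so it deletes. /hadidoodoboxund/ → hadidoodoboxun.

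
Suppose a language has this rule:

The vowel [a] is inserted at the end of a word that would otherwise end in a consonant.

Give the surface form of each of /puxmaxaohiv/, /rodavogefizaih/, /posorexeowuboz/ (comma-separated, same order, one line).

/puxmaxaohiv/: the form ends in the consonant /v/, so [a] is inserted word-finally. → [puxmaxaohiva].
/rodavogefizaih/: the form ends in the consonant /h/, so [a] is inserted word-finally. → [rodavogefizaiha].
/posorexeowuboz/: the form ends in the consonant /z/, so [a] is inserted word-finally. → [posorexeowuboza].

puxmaxaohiva, rodavogefizaiha, posorexeowuboza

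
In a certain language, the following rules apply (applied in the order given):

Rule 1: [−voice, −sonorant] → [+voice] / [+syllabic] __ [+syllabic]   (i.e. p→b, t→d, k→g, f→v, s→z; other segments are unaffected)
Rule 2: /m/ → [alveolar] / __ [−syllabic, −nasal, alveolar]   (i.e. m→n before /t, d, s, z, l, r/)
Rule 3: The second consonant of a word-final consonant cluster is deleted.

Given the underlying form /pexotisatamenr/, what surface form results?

Rule 1 (intervocalic voicing): /t/ is a voiceless obstruent between vowels /o/ and /i/, so it voices to [d]. /s/ is a voiceless obstruent between vowels /i/ and /a/, so it voices to [z]. /t/ is a voiceless obstruent between vowels /a/ and /a/, so it voices to [d]. /pexotisatamenr/ → pexodizadamenr.
Rule 2 (nasal place assimilation): no segment meets the environment; /pexodizadamenr/ is unchanged.
Rule 3 (final cluster simplification): /r/ is the second consonant of a word-final cluster /nr/, so it deletes. /pexodizadamenr/ → pexodizadamen.

pexodizadamen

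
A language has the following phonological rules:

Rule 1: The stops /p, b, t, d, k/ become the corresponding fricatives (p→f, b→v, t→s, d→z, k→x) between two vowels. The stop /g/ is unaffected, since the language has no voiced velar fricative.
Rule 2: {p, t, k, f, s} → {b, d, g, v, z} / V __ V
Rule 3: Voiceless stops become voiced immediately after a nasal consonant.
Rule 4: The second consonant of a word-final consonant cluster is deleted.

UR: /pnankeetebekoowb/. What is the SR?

pnangeezevexoow

Rule 1 (intervocalic spirantization): /t/ is a stop between vowels /e/ and /e/, so it spirantizes to the fricative [s]. /b/ is a stop between vowels /e/ and /e/, so it spirantizes to the fricative [v]. /k/ is a stop between vowels /e/ and /o/, so it spirantizes to the fricative [x]. /pnankeetebekoowb/ → pnankeesevexoowb.
Rule 2 (intervocalic voicing): /s/ is a voiceless obstruent between vowels /e/ and /e/, so it voices to [z]. /pnankeesevexoowb/ → pnankeezevexoowb.
Rule 3 (post-nasal voicing): /k/ is a voiceless stop immediately after the nasal /n/, so it voices to [g]. /pnankeezevexoowb/ → pnangeezevexoowb.
Rule 4 (final cluster simplification): /b/ is the second consonant of a word-final cluster /wb/, so it deletes. /pnangeezevexoowb/ → pnangeezevexoow.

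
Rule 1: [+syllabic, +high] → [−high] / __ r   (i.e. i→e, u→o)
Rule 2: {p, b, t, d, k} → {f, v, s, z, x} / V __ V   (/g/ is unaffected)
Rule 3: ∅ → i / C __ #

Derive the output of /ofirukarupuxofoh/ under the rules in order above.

oferuxarufuxofohi

Rule 1 (pre-rhotic lowering): /i/ is a high vowel immediately before /r/, so it lowers to [e]. /ofirukarupuxofoh/ → oferukarupuxofoh.
Rule 2 (intervocalic spirantization): /k/ is a stop between vowels /u/ and /a/, so it spirantizes to the fricative [x]. /p/ is a stop between vowels /u/ and /u/, so it spirantizes to the fricative [f]. /oferukarupuxofoh/ → oferuxarufuxofoh.
Rule 3 (final i-epenthesis): the form ends in the consonant /h/, so [i] is inserted word-finally. /oferuxarufuxofoh/ → oferuxarufuxofohi.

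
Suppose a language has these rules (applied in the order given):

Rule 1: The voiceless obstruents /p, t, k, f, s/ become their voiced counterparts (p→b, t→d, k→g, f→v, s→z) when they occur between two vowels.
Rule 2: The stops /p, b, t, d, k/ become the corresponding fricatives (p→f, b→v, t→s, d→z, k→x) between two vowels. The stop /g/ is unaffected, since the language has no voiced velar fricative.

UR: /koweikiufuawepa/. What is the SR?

Rule 1 (intervocalic voicing): /k/ is a voiceless obstruent between vowels /i/ and /i/, so it voices to [g]. /f/ is a voiceless obstruent between vowels /u/ and /u/, so it voices to [v]. /p/ is a voiceless obstruent between vowels /e/ and /a/, so it voices to [b]. /koweikiufuawepa/ → koweigiuvuaweba.
Rule 2 (intervocalic spirantization): /b/ is a stop between vowels /e/ and /a/, so it spirantizes to the fricative [v]. /koweigiuvuaweba/ → koweigiuvuaweva.

koweigiuvuaweva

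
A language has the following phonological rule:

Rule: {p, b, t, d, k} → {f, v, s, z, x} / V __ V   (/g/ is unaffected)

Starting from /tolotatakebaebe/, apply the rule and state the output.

Scanning /tolotatakebaebe/: /t/ at position 1 is not in the conditioning environment; /t/ is a stop between vowels /o/ and /a/, so it spirantizes to the fricative [s]; /t/ is a stop between vowels /a/ and /a/, so it spirantizes to the fricative [s]; /k/ is a stop between vowels /a/ and /e/, so it spirantizes to the fricative [x]; /b/ is a stop between vowels /e/ and /a/, so it spirantizes to the fricative [v]; /b/ is a stop between vowels /e/ and /e/, so it spirantizes to the fricative [v].
Result: [tolosasaxevaeve].

tolosasaxevaeve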